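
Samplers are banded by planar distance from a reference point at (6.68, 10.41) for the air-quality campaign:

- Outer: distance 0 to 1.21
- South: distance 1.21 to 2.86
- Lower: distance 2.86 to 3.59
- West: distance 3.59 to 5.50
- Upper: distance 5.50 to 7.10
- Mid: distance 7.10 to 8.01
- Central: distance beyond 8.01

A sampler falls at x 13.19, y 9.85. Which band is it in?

Distance = √((13.19−6.68)² + (9.85−10.41)²) = √(42.380 + 0.314) = 6.534.
5.50 ≤ 6.534 < 7.10 → Upper.

Upper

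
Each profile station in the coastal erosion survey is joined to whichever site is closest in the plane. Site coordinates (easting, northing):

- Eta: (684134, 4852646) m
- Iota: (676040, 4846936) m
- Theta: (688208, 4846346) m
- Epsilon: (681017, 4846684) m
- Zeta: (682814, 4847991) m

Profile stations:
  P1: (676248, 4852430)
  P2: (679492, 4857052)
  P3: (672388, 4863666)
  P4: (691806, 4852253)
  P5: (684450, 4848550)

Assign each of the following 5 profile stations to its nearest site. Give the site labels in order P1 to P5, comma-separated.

P1 → Iota (d²=30227300.00)
P2 → Eta (d²=40961000.00)
P3 → Eta (d²=259408916.00)
P4 → Theta (d²=47838253.00)
P5 → Zeta (d²=2988977.00)

Iota, Eta, Eta, Theta, Zeta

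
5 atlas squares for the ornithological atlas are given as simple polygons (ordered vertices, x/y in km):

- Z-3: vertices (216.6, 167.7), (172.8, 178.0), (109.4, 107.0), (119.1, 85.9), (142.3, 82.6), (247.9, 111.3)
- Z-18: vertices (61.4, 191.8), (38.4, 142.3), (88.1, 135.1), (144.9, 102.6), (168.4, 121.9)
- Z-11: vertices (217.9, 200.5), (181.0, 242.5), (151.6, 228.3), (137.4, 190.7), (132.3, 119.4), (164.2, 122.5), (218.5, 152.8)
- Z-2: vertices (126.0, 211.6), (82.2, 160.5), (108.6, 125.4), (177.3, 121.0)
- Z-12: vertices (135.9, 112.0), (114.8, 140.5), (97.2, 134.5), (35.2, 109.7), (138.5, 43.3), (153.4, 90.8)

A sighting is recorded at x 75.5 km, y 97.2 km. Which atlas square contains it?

Z-12

Cast a ray rightward from (75.5, 97.2). For each polygon, the edges (by vertex number in listed order) whose endpoints lie on opposite sides of y = 97.2, where each meets that height, and whether that is right or left of the point:
Z-3: 3–4 at x≈113.91 (right), 5–6 at x≈196.02 (right) → 2 crossings.
Z-18: no edge straddles that height → 0 crossings.
Z-11: no edge straddles that height → 0 crossings.
Z-2: no edge straddles that height → 0 crossings.
Z-12: 4–5 at x≈54.65 (left), 6–1 at x≈148.12 (right) → 1 crossing.
Only Z-12 has an odd count, so the point is inside Z-12.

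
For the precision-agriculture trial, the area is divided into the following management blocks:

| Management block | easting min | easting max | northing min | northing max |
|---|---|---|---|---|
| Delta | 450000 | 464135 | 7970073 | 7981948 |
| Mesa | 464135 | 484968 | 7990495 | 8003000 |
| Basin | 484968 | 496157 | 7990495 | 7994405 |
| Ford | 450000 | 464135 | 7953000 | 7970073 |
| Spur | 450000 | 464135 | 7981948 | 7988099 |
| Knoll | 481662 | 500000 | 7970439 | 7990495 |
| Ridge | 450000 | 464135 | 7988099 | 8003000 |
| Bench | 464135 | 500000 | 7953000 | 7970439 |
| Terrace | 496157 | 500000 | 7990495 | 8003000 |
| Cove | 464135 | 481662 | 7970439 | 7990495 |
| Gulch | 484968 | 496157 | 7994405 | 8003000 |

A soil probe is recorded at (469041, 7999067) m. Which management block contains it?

The point has easting = 469041 and northing = 7999067.
Only Mesa satisfies 464135 ≤ easting ≤ 484968 and 7990495 ≤ northing ≤ 8003000.

Mesa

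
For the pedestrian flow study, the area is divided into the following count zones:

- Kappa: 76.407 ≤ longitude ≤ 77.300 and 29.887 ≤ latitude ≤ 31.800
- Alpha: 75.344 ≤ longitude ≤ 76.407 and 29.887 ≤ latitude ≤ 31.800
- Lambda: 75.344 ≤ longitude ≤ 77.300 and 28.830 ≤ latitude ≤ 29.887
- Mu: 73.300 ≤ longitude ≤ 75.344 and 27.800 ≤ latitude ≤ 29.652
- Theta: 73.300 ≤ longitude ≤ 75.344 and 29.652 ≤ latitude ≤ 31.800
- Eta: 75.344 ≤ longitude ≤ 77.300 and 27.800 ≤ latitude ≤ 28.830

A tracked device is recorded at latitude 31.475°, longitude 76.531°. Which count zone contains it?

The point has longitude = 76.531 and latitude = 31.475.
Only Kappa satisfies 76.407 ≤ longitude ≤ 77.300 and 29.887 ≤ latitude ≤ 31.800.

Kappa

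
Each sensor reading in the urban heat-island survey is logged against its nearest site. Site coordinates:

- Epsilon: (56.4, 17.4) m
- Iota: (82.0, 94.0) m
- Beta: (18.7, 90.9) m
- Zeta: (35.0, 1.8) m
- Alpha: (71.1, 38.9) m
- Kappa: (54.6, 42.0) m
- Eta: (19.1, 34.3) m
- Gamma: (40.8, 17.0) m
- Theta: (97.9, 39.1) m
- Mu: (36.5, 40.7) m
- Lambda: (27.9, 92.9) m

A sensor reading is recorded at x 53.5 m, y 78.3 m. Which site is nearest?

Squared distances to each site:
Epsilon: 3717.220; Iota: 1058.740; Beta: 1369.800; Zeta: 6194.500; Alpha: 1862.120; Kappa: 1318.900; Eta: 3119.360; Gamma: 3918.980; Theta: 3508.000; Mu: 1702.760; Lambda: 868.520.
Minimum at Lambda.

Lambda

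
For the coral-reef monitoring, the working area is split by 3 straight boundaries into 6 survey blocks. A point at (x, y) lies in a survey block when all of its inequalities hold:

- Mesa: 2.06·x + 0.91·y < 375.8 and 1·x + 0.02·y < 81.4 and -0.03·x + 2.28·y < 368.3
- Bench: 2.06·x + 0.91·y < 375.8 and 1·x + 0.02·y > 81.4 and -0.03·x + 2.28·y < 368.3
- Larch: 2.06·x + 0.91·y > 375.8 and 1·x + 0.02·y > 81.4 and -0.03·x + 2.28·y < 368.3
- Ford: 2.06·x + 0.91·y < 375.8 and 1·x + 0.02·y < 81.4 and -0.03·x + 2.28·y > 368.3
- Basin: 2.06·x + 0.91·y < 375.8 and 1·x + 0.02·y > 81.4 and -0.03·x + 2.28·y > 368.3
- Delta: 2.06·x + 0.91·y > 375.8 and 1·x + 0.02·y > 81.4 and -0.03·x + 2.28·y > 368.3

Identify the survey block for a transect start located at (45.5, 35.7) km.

2.06·45.5 + 0.91·35.7 = 126.217, which is < 375.8
1·45.5 + 0.02·35.7 = 46.214, which is < 81.4
-0.03·45.5 + 2.28·35.7 = 80.031, which is < 368.3
This sign pattern matches Mesa.

Mesa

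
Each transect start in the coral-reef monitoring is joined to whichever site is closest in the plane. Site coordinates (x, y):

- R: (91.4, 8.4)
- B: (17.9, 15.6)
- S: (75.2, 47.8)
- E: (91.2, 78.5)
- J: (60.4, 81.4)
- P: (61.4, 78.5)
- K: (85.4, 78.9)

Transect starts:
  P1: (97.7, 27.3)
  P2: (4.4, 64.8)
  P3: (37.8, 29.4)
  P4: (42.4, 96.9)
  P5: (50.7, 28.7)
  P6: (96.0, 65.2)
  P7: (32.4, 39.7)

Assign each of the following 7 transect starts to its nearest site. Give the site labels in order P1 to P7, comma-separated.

P1 → R (d²=396.90)
P2 → B (d²=2602.89)
P3 → B (d²=586.45)
P4 → J (d²=564.25)
P5 → S (d²=965.06)
P6 → E (d²=199.93)
P7 → B (d²=791.06)

R, B, B, J, S, E, B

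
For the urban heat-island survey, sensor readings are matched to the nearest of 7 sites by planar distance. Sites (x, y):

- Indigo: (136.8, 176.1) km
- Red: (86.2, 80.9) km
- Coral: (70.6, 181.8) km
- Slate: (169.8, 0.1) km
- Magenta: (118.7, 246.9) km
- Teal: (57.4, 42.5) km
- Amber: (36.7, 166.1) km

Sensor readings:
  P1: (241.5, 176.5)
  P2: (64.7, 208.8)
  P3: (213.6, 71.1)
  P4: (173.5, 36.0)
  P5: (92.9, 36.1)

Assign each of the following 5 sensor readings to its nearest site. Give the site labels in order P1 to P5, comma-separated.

Indigo, Coral, Slate, Slate, Teal

P1 → Indigo (d²=10962.25)
P2 → Coral (d²=763.81)
P3 → Slate (d²=6959.44)
P4 → Slate (d²=1302.50)
P5 → Teal (d²=1301.21)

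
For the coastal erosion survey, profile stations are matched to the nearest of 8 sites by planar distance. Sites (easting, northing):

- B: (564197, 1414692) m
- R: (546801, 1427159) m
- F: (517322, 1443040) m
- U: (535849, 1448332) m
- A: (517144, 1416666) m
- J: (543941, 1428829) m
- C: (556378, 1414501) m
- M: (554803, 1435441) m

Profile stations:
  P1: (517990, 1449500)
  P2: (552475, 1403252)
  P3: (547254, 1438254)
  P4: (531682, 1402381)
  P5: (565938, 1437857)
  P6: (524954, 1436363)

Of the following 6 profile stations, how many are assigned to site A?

1

P1 → F
P2 → C
P3 → M
P4 → A
P5 → M
P6 → F
1 of the 6 goes to A.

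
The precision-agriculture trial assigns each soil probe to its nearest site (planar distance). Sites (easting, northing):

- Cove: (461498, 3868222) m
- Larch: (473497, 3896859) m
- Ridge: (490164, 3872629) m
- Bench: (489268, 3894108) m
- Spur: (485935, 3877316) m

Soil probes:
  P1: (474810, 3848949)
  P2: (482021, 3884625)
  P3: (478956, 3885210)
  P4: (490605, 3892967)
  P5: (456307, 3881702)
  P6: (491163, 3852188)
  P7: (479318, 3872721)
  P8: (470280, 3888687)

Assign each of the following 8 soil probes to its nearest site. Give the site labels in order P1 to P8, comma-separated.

Cove, Spur, Spur, Bench, Cove, Ridge, Spur, Larch

P1 → Cove (d²=548657873.00)
P2 → Spur (d²=68740877.00)
P3 → Spur (d²=111021677.00)
P4 → Bench (d²=3089450.00)
P5 → Cove (d²=208656881.00)
P6 → Ridge (d²=418832482.00)
P7 → Spur (d²=64898714.00)
P8 → Larch (d²=77130673.00)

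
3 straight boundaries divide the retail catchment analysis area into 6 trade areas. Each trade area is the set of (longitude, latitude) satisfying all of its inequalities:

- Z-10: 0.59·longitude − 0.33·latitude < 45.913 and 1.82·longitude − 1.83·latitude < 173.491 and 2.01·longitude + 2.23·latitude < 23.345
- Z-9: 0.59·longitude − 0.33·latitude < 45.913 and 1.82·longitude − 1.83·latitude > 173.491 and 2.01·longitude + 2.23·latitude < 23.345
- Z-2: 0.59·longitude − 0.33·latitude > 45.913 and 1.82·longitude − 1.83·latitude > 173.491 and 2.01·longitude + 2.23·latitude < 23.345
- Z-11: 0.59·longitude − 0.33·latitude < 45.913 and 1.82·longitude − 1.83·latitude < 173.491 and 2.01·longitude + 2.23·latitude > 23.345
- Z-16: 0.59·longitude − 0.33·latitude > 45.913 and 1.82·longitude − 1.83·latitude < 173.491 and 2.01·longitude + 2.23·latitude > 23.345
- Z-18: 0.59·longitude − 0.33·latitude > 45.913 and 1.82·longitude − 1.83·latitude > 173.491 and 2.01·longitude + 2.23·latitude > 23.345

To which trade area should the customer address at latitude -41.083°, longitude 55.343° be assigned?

Z-2

0.59·55.343 − 0.33·-41.083 = 46.210, which is > 45.913
1.82·55.343 − 1.83·-41.083 = 175.906, which is > 173.491
2.01·55.343 + 2.23·-41.083 = 19.624, which is < 23.345
This sign pattern matches Z-2.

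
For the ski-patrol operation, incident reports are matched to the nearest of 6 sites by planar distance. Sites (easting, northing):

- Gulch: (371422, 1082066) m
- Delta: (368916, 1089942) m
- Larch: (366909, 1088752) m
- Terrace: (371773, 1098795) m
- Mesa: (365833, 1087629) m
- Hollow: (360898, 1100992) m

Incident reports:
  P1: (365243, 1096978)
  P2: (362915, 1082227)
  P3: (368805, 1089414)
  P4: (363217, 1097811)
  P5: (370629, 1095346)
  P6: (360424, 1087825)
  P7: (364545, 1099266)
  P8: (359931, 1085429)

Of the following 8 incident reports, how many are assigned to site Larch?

0

P1 → Hollow
P2 → Mesa
P3 → Delta
P4 → Hollow
P5 → Terrace
P6 → Mesa
P7 → Hollow
P8 → Mesa
0 of the 8 go to Larch.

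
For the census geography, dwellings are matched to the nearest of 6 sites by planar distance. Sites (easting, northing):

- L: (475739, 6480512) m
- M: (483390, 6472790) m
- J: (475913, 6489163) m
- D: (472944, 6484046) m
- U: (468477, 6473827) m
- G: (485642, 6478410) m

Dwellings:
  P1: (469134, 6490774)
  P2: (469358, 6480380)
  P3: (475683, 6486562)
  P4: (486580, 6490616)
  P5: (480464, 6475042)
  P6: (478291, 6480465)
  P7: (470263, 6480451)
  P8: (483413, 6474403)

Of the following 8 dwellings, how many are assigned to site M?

2

P1 → J
P2 → D
P3 → J
P4 → J
P5 → M
P6 → L
P7 → D
P8 → M
2 of the 8 go to M.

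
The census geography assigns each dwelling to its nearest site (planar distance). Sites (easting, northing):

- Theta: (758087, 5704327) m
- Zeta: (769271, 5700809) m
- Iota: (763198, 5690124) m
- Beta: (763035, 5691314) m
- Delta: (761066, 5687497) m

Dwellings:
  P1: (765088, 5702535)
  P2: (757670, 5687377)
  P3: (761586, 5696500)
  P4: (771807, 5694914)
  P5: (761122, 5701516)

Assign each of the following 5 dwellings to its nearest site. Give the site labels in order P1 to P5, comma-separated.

Zeta, Delta, Beta, Zeta, Theta

P1 → Zeta (d²=20476565.00)
P2 → Delta (d²=11547216.00)
P3 → Beta (d²=28994197.00)
P4 → Zeta (d²=41182321.00)
P5 → Theta (d²=17112946.00)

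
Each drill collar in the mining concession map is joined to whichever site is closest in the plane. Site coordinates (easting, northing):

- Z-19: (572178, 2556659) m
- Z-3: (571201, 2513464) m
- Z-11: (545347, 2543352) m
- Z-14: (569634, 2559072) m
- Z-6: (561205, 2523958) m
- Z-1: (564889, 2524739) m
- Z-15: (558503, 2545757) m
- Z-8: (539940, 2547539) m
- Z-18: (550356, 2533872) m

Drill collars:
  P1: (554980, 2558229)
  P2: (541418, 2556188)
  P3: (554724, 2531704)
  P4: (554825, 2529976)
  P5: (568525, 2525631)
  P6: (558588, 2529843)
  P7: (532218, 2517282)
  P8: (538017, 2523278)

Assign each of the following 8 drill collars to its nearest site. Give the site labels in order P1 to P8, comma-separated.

P1 → Z-15 (d²=167962313.00)
P2 → Z-8 (d²=76989685.00)
P3 → Z-18 (d²=23779648.00)
P4 → Z-18 (d²=35150777.00)
P5 → Z-1 (d²=14016160.00)
P6 → Z-6 (d²=41481914.00)
P7 → Z-18 (d²=604215144.00)
P8 → Z-18 (d²=264483757.00)

Z-15, Z-8, Z-18, Z-18, Z-1, Z-6, Z-18, Z-18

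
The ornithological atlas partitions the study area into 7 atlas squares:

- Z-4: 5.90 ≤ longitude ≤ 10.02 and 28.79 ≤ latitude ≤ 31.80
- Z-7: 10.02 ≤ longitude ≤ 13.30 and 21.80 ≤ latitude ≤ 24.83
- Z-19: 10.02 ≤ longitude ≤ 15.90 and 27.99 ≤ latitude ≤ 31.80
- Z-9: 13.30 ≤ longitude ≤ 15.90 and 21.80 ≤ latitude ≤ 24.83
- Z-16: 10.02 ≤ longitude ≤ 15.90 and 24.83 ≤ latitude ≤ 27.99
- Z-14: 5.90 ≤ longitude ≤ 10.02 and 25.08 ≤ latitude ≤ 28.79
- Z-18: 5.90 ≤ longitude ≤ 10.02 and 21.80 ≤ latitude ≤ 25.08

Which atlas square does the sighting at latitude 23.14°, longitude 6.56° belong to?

Z-18

The point has longitude = 6.56 and latitude = 23.14.
Only Z-18 satisfies 5.90 ≤ longitude ≤ 10.02 and 21.80 ≤ latitude ≤ 25.08.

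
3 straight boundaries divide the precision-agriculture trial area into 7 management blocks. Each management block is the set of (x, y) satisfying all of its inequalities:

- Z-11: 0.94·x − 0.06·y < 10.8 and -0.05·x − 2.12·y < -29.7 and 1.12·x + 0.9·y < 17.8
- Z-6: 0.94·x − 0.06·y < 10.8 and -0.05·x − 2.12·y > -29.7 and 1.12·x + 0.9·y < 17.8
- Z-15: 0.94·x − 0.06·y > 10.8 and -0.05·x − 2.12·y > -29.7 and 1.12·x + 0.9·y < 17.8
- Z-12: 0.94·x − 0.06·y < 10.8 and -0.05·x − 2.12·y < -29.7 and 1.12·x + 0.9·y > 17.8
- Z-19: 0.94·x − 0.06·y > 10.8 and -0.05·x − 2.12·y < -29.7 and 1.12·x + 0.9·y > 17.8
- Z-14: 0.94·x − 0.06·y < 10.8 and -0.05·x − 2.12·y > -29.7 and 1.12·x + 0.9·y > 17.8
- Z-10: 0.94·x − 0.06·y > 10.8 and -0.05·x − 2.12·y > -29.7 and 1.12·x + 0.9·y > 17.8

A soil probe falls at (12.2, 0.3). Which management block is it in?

0.94·12.2 − 0.06·0.3 = 11.450, which is > 10.8
-0.05·12.2 − 2.12·0.3 = -1.246, which is > -29.7
1.12·12.2 + 0.9·0.3 = 13.934, which is < 17.8
This sign pattern matches Z-15.

Z-15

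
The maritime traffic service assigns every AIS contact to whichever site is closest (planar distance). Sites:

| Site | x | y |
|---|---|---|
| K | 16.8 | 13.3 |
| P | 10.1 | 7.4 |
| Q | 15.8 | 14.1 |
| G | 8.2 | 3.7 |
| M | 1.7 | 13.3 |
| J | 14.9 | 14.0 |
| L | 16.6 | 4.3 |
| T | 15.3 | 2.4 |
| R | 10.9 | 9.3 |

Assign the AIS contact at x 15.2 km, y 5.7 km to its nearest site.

Squared distances to each site:
K: 60.320; P: 28.900; Q: 70.920; G: 53.000; M: 240.010; J: 68.980; L: 3.920; T: 10.900; R: 31.450.
Minimum at L.

L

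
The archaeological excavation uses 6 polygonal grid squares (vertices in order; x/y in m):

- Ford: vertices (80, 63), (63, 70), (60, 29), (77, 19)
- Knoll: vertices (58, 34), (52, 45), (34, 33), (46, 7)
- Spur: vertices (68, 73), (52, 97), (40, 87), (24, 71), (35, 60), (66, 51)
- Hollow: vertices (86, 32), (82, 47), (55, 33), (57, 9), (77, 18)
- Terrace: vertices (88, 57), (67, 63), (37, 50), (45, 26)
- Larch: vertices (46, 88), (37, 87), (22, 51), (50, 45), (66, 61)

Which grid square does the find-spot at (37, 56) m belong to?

Larch

Cast a ray rightward from (37, 56). For each polygon, the edges (by vertex number in listed order) whose endpoints lie on opposite sides of y = 56, where each meets that height, and whether that is right or left of the point:
Ford: 2–3 at x≈62.0 (right), 4–1 at x≈79.5 (right) → 2 crossings.
Knoll: no edge straddles that height → 0 crossings.
Spur: 5–6 at x≈48.8 (right), 6–1 at x≈66.5 (right) → 2 crossings.
Hollow: no edge straddles that height → 0 crossings.
Terrace: 2–3 at x≈50.8 (right), 4–1 at x≈86.6 (right) → 2 crossings.
Larch: 2–3 at x≈24.1 (left), 4–5 at x≈61.0 (right) → 1 crossing.
Only Larch has an odd count, so the point is inside Larch.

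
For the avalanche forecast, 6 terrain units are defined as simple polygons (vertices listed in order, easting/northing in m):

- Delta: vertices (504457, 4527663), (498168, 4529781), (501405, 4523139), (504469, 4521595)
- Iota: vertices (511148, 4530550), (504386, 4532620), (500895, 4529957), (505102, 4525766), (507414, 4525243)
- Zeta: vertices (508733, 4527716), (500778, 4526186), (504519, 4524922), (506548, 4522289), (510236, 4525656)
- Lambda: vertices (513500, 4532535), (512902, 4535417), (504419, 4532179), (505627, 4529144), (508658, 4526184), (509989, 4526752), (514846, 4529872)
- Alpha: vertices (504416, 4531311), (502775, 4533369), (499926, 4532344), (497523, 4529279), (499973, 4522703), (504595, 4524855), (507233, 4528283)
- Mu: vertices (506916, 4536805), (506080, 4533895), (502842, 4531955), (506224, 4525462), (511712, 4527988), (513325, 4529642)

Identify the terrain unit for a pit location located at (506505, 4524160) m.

Cast a ray rightward from (506505, 4524160). For each polygon, the edges (by vertex number in listed order) whose endpoints lie on opposite sides of northing = 4524160, where each meets that height, and whether that is right or left of the point:
Delta: 2–3 at easting≈500907.4 (left), 4–1 at easting≈504463.9 (left) → 0 crossings.
Iota: no edge straddles that height → 0 crossings.
Zeta: 3–4 at easting≈505106.2 (left), 4–5 at easting≈508597.4 (right) → 1 crossing.
Lambda: no edge straddles that height → 0 crossings.
Alpha: 4–5 at easting≈499430.2 (left), 5–6 at easting≈503102.3 (left) → 0 crossings.
Mu: no edge straddles that height → 0 crossings.
Only Zeta has an odd count, so the point is inside Zeta.

Zeta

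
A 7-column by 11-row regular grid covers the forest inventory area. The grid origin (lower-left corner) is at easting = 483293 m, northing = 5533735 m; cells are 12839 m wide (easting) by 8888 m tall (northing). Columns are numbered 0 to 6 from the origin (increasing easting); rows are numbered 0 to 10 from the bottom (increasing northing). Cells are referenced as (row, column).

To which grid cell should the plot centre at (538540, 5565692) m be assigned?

Column index: ⌊(538540 − 483293) / 12839⌋ = ⌊4.303⌋ = 4
Row offset from origin: ⌊(5565692 − 5533735) / 8888⌋ = ⌊3.596⌋ = 3 → row 3

(3, 4)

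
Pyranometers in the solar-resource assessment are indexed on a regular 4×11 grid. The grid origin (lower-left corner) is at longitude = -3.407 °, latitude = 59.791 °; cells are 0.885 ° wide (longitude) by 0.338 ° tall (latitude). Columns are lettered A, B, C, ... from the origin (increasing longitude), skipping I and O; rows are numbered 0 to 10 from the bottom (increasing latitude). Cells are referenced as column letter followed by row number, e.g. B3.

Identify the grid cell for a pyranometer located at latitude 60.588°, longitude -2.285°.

B2

Column index: ⌊(-2.285 − -3.407) / 0.885⌋ = ⌊1.268⌋ = 1 → column B
Row offset from origin: ⌊(60.588 − 59.791) / 0.338⌋ = ⌊2.358⌋ = 2 → row 2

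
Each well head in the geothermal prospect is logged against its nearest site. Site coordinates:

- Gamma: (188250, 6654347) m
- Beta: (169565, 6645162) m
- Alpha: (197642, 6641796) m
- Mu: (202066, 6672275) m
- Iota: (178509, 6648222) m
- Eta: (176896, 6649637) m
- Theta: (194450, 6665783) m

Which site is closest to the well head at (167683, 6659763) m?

Eta

Squared distances to each site:
Gamma: 452334545.000; Beta: 216731125.000; Alpha: 1220354770.000; Mu: 1338740833.000; Iota: 250396957.000; Eta: 187415245.000; Theta: 752712689.000.
Minimum at Eta.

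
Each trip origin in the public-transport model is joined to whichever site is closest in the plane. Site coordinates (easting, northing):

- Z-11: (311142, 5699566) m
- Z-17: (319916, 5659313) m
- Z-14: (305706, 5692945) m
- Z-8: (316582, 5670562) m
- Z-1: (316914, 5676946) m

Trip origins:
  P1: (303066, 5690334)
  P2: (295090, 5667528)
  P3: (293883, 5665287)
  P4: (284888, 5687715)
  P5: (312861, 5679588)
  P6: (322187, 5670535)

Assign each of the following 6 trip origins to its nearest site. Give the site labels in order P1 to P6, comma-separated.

P1 → Z-14 (d²=13786921.00)
P2 → Z-8 (d²=471111220.00)
P3 → Z-8 (d²=543070226.00)
P4 → Z-14 (d²=460742024.00)
P5 → Z-1 (d²=23406973.00)
P6 → Z-8 (d²=31416754.00)

Z-14, Z-8, Z-8, Z-14, Z-1, Z-8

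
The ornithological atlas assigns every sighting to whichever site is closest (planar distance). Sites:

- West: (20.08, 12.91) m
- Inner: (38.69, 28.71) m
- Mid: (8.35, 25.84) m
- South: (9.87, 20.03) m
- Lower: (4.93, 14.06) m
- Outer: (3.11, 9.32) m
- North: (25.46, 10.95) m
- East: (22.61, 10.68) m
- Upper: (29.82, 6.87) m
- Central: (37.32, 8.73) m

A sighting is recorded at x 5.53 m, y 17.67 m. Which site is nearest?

Squared distances to each site:
West: 234.360; Inner: 1221.467; Mid: 74.701; South: 24.405; Lower: 13.392; Outer: 75.579; North: 442.363; East: 340.587; Upper: 706.644; Central: 1090.528.
Minimum at Lower.

Lower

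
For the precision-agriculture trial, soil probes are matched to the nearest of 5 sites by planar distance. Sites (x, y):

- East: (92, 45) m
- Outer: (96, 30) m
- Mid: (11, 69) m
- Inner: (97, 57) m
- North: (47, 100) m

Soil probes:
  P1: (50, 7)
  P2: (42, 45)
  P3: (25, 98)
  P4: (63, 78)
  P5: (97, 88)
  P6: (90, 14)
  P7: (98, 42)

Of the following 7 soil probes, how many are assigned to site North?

P1 → Outer
P2 → Mid
P3 → North
P4 → North
P5 → Inner
P6 → Outer
P7 → East
2 of the 7 go to North.

2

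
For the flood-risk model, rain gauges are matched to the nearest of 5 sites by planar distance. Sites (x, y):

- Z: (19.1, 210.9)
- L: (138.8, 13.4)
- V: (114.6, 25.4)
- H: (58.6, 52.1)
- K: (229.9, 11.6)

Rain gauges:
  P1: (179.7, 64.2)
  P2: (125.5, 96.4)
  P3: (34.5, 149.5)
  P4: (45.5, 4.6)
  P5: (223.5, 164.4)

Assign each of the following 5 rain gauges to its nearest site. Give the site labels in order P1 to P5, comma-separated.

L, V, Z, H, K

P1 → L (d²=4253.45)
P2 → V (d²=5159.81)
P3 → Z (d²=4007.12)
P4 → H (d²=2427.86)
P5 → K (d²=23388.80)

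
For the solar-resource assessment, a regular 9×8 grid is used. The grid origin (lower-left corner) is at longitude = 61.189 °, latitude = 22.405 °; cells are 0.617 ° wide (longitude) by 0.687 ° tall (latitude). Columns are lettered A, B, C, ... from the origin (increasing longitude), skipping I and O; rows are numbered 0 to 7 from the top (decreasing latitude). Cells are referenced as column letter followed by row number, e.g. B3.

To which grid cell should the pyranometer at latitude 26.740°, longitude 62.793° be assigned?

C1

Column index: ⌊(62.793 − 61.189) / 0.617⌋ = ⌊2.600⌋ = 2 → column C
Row offset from origin: ⌊(26.740 − 22.405) / 0.687⌋ = ⌊6.310⌋ = 6 → row 1 (counted from top)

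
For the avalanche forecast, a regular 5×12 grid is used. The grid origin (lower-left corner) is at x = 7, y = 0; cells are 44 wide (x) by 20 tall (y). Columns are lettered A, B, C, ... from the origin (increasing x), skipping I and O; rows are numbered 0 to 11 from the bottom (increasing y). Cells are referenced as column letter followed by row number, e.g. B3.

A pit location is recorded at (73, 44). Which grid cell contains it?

Column index: ⌊(73 − 7) / 44⌋ = ⌊1.500⌋ = 1 → column B
Row offset from origin: ⌊(44 − 0) / 20⌋ = ⌊2.200⌋ = 2 → row 2

B2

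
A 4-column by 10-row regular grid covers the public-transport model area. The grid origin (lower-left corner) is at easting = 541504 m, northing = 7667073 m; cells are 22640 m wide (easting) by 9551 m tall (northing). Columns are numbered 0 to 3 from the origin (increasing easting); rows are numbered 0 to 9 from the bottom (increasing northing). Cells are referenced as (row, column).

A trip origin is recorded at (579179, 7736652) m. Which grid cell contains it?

Column index: ⌊(579179 − 541504) / 22640⌋ = ⌊1.664⌋ = 1
Row offset from origin: ⌊(7736652 − 7667073) / 9551⌋ = ⌊7.285⌋ = 7 → row 7

(7, 1)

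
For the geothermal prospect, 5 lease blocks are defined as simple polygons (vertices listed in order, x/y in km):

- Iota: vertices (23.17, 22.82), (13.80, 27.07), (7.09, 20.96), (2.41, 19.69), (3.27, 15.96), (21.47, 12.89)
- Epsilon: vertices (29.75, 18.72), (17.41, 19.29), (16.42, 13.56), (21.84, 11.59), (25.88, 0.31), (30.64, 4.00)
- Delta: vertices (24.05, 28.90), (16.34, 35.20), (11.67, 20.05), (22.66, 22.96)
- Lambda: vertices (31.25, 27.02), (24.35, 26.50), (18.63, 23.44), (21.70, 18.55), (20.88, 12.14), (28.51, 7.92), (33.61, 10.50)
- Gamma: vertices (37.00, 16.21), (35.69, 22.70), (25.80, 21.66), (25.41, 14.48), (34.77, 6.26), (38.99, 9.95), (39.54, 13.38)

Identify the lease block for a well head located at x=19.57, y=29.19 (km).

Cast a ray rightward from (19.57, 29.19). For each polygon, the edges (by vertex number in listed order) whose endpoints lie on opposite sides of y = 29.19, where each meets that height, and whether that is right or left of the point:
Iota: no edge straddles that height → 0 crossings.
Epsilon: no edge straddles that height → 0 crossings.
Delta: 1–2 at x≈23.695 (right), 2–3 at x≈14.487 (left) → 1 crossing.
Lambda: no edge straddles that height → 0 crossings.
Gamma: no edge straddles that height → 0 crossings.
Only Delta has an odd count, so the point is inside Delta.

Delta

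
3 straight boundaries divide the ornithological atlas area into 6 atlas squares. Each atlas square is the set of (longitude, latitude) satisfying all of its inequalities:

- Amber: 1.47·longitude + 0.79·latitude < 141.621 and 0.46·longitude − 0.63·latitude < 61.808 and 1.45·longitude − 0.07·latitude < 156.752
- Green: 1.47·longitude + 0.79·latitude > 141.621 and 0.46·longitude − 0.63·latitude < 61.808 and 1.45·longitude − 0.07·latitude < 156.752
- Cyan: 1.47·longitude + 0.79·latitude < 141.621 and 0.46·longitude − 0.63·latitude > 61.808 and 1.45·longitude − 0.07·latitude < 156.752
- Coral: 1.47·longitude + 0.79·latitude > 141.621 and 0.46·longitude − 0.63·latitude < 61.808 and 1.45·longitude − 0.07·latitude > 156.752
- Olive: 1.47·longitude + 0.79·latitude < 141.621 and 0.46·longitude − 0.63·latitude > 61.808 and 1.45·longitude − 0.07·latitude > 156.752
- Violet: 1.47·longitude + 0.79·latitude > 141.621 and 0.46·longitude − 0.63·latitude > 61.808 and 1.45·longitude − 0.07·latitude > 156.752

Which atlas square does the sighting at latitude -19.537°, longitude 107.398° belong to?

Coral

1.47·107.398 + 0.79·-19.537 = 142.441, which is > 141.621
0.46·107.398 − 0.63·-19.537 = 61.711, which is < 61.808
1.45·107.398 − 0.07·-19.537 = 157.095, which is > 156.752
This sign pattern matches Coral.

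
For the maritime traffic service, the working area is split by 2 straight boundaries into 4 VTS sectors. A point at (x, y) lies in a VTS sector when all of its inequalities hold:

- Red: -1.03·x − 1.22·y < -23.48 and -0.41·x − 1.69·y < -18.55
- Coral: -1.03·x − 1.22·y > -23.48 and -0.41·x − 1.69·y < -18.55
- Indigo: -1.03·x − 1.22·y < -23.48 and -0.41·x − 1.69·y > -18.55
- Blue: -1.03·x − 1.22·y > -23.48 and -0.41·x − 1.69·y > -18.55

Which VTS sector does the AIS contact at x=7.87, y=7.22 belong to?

-1.03·7.87 − 1.22·7.22 = -16.914, which is > -23.48
-0.41·7.87 − 1.69·7.22 = -15.428, which is > -18.55
This sign pattern matches Blue.

Blue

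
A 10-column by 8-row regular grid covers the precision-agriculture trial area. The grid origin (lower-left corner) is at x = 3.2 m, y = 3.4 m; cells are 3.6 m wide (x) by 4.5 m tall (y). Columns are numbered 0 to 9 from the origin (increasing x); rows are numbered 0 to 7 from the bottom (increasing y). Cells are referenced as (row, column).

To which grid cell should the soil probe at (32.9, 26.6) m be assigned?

Column index: ⌊(32.9 − 3.2) / 3.6⌋ = ⌊8.250⌋ = 8
Row offset from origin: ⌊(26.6 − 3.4) / 4.5⌋ = ⌊5.156⌋ = 5 → row 5

(5, 8)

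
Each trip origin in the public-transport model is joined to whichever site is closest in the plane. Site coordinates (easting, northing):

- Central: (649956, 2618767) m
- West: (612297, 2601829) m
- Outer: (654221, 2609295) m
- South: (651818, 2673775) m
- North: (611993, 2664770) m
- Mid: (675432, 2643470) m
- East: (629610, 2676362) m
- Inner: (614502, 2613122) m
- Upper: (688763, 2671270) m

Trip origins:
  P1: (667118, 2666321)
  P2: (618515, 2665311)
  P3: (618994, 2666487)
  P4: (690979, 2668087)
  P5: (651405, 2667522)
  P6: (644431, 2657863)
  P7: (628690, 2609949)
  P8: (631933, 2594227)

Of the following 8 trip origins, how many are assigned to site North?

P1 → South
P2 → North
P3 → North
P4 → Upper
P5 → South
P6 → South
P7 → Inner
P8 → West
2 of the 8 go to North.

2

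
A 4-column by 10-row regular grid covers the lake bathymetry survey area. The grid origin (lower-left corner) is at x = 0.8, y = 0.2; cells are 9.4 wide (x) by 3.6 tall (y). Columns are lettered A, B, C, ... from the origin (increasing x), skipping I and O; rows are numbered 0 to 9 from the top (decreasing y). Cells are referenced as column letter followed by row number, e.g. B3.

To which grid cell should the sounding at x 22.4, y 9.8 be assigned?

Column index: ⌊(22.4 − 0.8) / 9.4⌋ = ⌊2.298⌋ = 2 → column C
Row offset from origin: ⌊(9.8 − 0.2) / 3.6⌋ = ⌊2.667⌋ = 2 → row 7 (counted from top)

C7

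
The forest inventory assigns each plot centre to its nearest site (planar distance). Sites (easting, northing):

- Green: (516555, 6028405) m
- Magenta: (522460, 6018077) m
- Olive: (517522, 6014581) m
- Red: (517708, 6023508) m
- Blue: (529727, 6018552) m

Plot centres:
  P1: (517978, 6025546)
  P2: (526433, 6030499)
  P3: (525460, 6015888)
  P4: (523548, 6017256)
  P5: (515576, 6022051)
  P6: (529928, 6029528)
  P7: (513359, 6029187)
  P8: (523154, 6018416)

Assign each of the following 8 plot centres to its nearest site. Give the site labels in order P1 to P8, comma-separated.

Red, Green, Magenta, Magenta, Red, Blue, Green, Magenta

P1 → Red (d²=4226344.00)
P2 → Green (d²=101959720.00)
P3 → Magenta (d²=13791721.00)
P4 → Magenta (d²=1857785.00)
P5 → Red (d²=6668273.00)
P6 → Blue (d²=120512977.00)
P7 → Green (d²=10825940.00)
P8 → Magenta (d²=596557.00)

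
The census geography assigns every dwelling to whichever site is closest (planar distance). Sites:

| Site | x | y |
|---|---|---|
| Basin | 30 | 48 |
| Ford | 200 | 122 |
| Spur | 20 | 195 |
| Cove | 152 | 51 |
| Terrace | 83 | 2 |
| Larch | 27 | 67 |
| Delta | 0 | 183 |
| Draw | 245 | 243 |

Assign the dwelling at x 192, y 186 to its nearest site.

Ford

Squared distances to each site:
Basin: 45288.000; Ford: 4160.000; Spur: 29665.000; Cove: 19825.000; Terrace: 45737.000; Larch: 41386.000; Delta: 36873.000; Draw: 6058.000.
Minimum at Ford.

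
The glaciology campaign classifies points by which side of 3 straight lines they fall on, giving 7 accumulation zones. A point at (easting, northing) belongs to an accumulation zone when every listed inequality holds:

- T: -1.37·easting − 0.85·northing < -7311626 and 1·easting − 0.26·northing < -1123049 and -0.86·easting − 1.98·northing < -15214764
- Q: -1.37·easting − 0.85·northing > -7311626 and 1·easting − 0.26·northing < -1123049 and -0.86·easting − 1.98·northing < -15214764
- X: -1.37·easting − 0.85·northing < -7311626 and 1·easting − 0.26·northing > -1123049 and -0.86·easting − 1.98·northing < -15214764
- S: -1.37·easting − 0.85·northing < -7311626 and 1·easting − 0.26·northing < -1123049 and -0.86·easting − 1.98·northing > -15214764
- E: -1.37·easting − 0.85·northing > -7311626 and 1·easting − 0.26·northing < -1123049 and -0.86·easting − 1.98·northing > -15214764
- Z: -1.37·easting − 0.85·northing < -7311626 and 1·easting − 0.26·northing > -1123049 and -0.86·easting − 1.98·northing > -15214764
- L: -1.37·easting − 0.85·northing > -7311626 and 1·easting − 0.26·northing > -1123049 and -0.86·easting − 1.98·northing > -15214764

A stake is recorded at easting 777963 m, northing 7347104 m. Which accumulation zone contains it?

Q

-1.37·777963 − 0.85·7347104 = -7310847.710, which is > -7311626
1·777963 − 0.26·7347104 = -1132284.040, which is < -1123049
-0.86·777963 − 1.98·7347104 = -15216314.100, which is < -15214764
This sign pattern matches Q.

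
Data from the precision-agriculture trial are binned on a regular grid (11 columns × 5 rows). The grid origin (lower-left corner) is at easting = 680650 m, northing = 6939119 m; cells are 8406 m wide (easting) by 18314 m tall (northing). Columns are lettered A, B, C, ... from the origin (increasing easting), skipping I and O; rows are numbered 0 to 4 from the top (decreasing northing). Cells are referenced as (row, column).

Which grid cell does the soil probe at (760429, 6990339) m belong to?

(2, K)

Column index: ⌊(760429 − 680650) / 8406⌋ = ⌊9.491⌋ = 9 → column K
Row offset from origin: ⌊(6990339 − 6939119) / 18314⌋ = ⌊2.797⌋ = 2 → row 2 (counted from top)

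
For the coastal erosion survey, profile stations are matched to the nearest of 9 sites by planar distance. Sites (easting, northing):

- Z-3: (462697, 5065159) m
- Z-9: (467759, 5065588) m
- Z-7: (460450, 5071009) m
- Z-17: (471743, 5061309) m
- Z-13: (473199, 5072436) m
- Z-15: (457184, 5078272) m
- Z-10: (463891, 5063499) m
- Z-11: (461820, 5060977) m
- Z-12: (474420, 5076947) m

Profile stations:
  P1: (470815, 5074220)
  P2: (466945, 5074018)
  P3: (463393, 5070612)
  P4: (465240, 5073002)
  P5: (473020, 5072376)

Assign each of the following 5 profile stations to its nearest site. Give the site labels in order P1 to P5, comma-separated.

P1 → Z-13 (d²=8866112.00)
P2 → Z-13 (d²=41615240.00)
P3 → Z-7 (d²=8818858.00)
P4 → Z-7 (d²=26916149.00)
P5 → Z-13 (d²=35641.00)

Z-13, Z-13, Z-7, Z-7, Z-13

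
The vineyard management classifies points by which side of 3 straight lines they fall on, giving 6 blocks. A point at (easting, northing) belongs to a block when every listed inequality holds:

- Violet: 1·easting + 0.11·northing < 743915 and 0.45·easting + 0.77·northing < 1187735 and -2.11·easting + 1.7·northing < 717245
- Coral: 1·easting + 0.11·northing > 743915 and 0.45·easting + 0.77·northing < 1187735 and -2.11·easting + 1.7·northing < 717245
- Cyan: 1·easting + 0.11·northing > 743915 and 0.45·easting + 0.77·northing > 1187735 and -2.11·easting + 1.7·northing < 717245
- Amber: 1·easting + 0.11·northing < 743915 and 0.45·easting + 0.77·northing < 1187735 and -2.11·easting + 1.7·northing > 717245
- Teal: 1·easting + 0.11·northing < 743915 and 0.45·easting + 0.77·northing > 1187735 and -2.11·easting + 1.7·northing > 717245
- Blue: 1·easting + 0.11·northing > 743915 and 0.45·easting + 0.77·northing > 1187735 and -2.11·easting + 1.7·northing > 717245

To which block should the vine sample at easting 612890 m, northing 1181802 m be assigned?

1·612890 + 0.11·1181802 = 742888.220, which is < 743915
0.45·612890 + 0.77·1181802 = 1185788.040, which is < 1187735
-2.11·612890 + 1.7·1181802 = 715865.500, which is < 717245
This sign pattern matches Violet.

Violet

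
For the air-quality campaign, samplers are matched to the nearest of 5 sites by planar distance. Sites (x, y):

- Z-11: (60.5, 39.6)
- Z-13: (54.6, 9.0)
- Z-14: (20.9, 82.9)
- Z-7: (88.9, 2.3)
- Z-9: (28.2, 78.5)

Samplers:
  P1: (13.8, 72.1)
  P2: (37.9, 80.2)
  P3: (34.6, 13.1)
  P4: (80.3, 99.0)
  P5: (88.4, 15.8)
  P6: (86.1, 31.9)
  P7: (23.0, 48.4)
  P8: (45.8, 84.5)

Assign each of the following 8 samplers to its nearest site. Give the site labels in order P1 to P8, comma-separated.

P1 → Z-14 (d²=167.05)
P2 → Z-9 (d²=96.98)
P3 → Z-13 (d²=416.81)
P4 → Z-9 (d²=3134.66)
P5 → Z-7 (d²=182.50)
P6 → Z-11 (d²=714.65)
P7 → Z-9 (d²=933.05)
P8 → Z-9 (d²=345.76)

Z-14, Z-9, Z-13, Z-9, Z-7, Z-11, Z-9, Z-9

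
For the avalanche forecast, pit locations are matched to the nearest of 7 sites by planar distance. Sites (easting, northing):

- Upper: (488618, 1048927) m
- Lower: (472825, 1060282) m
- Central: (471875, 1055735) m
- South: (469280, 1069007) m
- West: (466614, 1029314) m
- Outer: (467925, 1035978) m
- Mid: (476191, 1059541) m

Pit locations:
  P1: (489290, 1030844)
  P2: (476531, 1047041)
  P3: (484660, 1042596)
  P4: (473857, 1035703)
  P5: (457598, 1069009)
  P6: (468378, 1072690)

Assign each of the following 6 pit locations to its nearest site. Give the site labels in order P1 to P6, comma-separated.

P1 → Upper (d²=327446473.00)
P2 → Central (d²=97263972.00)
P3 → Upper (d²=55747325.00)
P4 → Outer (d²=35264249.00)
P5 → South (d²=136469128.00)
P6 → South (d²=14378093.00)

Upper, Central, Upper, Outer, South, South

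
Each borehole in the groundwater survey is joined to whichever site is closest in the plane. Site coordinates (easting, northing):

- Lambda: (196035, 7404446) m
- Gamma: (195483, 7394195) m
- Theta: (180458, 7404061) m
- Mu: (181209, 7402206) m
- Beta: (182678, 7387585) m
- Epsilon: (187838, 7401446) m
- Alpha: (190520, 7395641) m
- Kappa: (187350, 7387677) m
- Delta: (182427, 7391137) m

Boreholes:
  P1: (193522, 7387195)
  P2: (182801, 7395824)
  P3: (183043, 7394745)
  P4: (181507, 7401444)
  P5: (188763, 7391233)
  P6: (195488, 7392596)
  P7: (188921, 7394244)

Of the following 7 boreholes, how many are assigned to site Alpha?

1

P1 → Kappa
P2 → Delta
P3 → Delta
P4 → Mu
P5 → Kappa
P6 → Gamma
P7 → Alpha
1 of the 7 goes to Alpha.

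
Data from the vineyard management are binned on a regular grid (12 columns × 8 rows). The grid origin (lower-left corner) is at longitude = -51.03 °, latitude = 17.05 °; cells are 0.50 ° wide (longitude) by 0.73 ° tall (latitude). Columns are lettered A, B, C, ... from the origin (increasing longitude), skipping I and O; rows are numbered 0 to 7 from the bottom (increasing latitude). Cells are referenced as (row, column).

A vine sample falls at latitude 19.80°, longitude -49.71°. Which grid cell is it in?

Column index: ⌊(-49.71 − -51.03) / 0.50⌋ = ⌊2.640⌋ = 2 → column C
Row offset from origin: ⌊(19.80 − 17.05) / 0.73⌋ = ⌊3.767⌋ = 3 → row 3

(3, C)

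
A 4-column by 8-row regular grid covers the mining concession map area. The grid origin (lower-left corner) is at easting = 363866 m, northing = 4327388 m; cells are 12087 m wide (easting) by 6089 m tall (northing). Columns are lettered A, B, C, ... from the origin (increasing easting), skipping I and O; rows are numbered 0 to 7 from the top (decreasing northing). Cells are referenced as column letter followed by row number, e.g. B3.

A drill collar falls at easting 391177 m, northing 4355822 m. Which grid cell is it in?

Column index: ⌊(391177 − 363866) / 12087⌋ = ⌊2.260⌋ = 2 → column C
Row offset from origin: ⌊(4355822 − 4327388) / 6089⌋ = ⌊4.670⌋ = 4 → row 3 (counted from top)

C3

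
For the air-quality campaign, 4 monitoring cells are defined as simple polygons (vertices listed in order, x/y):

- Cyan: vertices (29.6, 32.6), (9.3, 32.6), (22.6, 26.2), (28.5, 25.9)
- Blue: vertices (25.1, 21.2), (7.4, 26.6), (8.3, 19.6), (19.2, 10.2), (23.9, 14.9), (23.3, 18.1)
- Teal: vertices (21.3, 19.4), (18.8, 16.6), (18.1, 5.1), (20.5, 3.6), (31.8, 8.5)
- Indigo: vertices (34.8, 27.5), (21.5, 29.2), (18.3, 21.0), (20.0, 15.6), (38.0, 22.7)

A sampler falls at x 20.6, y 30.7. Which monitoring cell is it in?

Cyan

Cast a ray rightward from (20.6, 30.7). For each polygon, the edges (by vertex number in listed order) whose endpoints lie on opposite sides of y = 30.7, where each meets that height, and whether that is right or left of the point:
Cyan: 2–3 at x≈13.25 (left), 4–1 at x≈29.29 (right) → 1 crossing.
Blue: no edge straddles that height → 0 crossings.
Teal: no edge straddles that height → 0 crossings.
Indigo: no edge straddles that height → 0 crossings.
Only Cyan has an odd count, so the point is inside Cyan.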